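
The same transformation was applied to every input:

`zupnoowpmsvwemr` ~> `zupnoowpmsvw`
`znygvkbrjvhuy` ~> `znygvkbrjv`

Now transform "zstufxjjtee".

zstufxjj

The pattern: delete the last 3 characters.
Applying that to "zstufxjjtee" gives "zstufxjj".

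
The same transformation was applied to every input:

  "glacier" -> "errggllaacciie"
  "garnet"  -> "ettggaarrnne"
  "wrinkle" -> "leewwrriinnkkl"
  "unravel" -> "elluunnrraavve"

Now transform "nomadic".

iccnnoommaaddi

In each case the input is transformed by: double every character, then move the last 3 characters to the front (rotate right by 3).
"nomadic" → "nnoommaaddiicc" → "iccnnoommaaddi".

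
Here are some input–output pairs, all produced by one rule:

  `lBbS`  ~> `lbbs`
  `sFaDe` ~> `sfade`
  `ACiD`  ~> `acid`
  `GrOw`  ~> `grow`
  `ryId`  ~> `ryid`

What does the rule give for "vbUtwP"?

The rule is to convert every letter to lowercase.
Applying that to "vbUtwP" gives "vbutwp".

vbutwp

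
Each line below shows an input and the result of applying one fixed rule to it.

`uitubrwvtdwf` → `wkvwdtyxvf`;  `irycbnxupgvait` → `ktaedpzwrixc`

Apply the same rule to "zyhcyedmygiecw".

Each output is the input with this applied: shift every letter 2 places forward in the alphabet (wrapping around), then delete the last 2 characters.
Starting from "zyhcyedmygiecw": after the first operation, "bajeagfoaikgey"; after the second, "bajeagfoaikg".

bajeagfoaikg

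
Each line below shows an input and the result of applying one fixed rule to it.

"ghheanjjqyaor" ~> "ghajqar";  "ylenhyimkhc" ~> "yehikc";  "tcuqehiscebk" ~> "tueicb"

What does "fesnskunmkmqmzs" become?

Rule — keep every other character starting from the first (positions 1st, 3rd, 5th, ...).
So "fesnskunmkmqmzs" becomes "fssummms".

fssummms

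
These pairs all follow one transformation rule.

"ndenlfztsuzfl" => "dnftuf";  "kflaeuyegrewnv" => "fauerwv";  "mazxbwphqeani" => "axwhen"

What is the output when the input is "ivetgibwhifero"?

vtiwieo

The pattern: keep every other character starting from the second (positions 2nd, 4th, 6th, ...).
So "ivetgibwhifero" becomes "vtiwieo".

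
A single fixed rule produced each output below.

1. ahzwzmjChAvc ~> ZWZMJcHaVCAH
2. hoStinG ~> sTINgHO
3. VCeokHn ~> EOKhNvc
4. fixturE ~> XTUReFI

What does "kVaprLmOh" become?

APRlMoHKv

The rule is to flip the case of every letter, then move the first 2 characters to the end (rotate left by 2).
For "kVaprLmOh" the result is "APRlMoHKv".
(Check on "VCeokHn": → "vcEOKhN" → "EOKhNvc" ✓)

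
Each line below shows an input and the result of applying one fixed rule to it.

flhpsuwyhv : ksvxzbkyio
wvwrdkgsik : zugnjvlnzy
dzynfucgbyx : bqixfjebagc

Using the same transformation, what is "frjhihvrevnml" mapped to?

The transformation: shift every letter 3 places forward in the alphabet (wrapping around), then move the first 2 characters to the end (rotate left by 2).
For "frjhihvrevnml", step one produces "iumklkyuhyqpo"; step two turns that into "mklkyuhyqpoiu".
(Check on "wvwrdkgsik": → "zyzugnjvln" → "zugnjvlnzy" ✓)

mklkyuhyqpoiu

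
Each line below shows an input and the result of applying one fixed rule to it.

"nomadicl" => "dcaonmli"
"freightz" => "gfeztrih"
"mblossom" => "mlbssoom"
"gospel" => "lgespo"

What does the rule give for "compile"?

The rule is to sort the characters into reverse alphabetical order, then move the last 3 characters to the front (rotate right by 3).
For "compile", step one produces "pomliec"; step two turns that into "iecpoml".
(Check on "gospel": → "spolge" → "lgespo" ✓)

iecpoml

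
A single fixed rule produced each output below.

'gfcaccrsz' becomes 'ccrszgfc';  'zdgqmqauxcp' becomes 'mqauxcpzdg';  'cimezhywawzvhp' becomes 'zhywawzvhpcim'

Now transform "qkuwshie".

shieqku

Looking at the pairs, the operation is to move the first 3 characters to the end (rotate left by 3), then delete the first character.
For "qkuwshie" the result is "shieqku".
(Check on "cimezhywawzvhp": → "ezhywawzvhpcim" → "zhywawzvhpcim" ✓)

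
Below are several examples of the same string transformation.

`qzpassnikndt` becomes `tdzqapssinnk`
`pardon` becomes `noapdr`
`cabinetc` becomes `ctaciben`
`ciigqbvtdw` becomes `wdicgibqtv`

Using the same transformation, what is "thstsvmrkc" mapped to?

Each output is the input with this applied: swap each adjacent pair of characters (1↔2, 3↔4, ...), then move the last 2 characters to the front (rotate right by 2).
Applying both steps to "thstsvmrkc": "httsvsrmck", then "ckhttsvsrm".

ckhttsvsrm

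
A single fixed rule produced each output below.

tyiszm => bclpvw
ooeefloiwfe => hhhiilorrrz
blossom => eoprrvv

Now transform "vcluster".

fhouvwxy

The rule is to shift every letter 3 places forward in the alphabet (wrapping around), then sort the characters into alphabetical order.
On "vcluster" that produces "fhouvwxy".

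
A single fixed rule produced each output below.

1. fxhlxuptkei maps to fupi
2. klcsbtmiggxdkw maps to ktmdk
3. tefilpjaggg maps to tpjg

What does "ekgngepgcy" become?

eep

Looking at the pairs, the operation is to swap each adjacent pair of characters (1↔2, 3↔4, ...), then keep one character in every 3, starting at position 2 (positions 2nd, 5th, 8th, ...).
"ekgngepgcy" → "eep".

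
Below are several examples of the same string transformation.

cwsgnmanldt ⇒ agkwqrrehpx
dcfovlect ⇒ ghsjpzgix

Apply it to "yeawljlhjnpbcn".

The rule is to swap each adjacent pair of characters (1↔2, 3↔4, ...), then shift every letter 4 places forward in the alphabet (wrapping around).
"yeawljlhjnpbcn" → "eywajlhlnjbpnc" → "icaenplprnftrg".

icaenplprnftrg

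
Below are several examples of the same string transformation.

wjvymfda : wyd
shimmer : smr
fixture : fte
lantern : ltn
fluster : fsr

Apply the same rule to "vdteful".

vel

Each output is the input with this applied: keep one character in every 3, starting at position 1 (positions 1st, 4th, 7th, ...).
On "vdteful" that produces "vel".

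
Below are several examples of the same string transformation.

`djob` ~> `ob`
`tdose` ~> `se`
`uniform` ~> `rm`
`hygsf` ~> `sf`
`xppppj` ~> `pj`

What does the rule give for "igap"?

ap

What's happening: keep only the last 2 characters.
Doing the same to "igap": "ap".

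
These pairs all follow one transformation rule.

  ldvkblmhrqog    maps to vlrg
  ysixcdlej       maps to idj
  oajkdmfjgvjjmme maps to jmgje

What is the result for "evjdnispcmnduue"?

Looking at the pairs, the operation is to keep one character in every 3, starting at position 3 (positions 3rd, 6th, 9th, ...).
"evjdnispcmnduue" → "jicde".

jicde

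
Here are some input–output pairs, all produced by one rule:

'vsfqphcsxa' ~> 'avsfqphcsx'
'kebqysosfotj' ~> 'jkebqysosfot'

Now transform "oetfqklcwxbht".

What's happening: move the last character to the front.
For "oetfqklcwxbht" the result is "toetfqklcwxbh".

toetfqklcwxbh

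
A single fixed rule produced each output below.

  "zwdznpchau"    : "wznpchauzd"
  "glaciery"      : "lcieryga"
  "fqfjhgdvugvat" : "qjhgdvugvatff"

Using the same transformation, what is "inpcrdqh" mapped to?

ncrdqhip

In each case the input is transformed by: move the first 2 characters to the end (rotate left by 2), then swap the first and last characters.
Working it through for "inpcrdqh": intermediate "pcrdqhin", final "ncrdqhip".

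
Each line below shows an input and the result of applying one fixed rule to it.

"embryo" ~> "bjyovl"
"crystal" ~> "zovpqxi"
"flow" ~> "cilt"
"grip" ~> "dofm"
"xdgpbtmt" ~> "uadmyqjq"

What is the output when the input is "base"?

yxpb

Rule — shift every letter 3 places backward in the alphabet (wrapping around).
For "base" the result is "yxpb".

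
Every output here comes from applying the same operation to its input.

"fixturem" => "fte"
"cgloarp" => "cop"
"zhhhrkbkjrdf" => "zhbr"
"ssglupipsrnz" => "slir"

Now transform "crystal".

csl

The pattern: keep one character in every 3, starting at position 1 (positions 1st, 4th, 7th, ...).
"crystal" → "csl".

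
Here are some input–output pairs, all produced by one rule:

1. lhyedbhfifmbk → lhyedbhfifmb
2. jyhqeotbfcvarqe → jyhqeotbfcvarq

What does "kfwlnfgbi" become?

kfwlnfgb

The pattern: delete the last character.
"kfwlnfgbi" → "kfwlnfgb".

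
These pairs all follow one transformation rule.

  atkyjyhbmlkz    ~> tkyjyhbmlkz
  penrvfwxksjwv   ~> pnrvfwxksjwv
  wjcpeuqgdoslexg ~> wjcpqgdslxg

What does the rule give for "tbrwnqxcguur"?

What's happening: remove every vowel.
So "tbrwnqxcguur" becomes "tbrwnqxcgr".

tbrwnqxcgr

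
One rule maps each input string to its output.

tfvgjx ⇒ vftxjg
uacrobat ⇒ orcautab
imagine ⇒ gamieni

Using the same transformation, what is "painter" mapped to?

niapret

The rule is to reverse the string, then move the first 3 characters to the end (rotate left by 3).
Applying both steps to "painter": "retniap", then "niapret".
(Check on "tfvgjx": → "xjgvft" → "vftxjg" ✓)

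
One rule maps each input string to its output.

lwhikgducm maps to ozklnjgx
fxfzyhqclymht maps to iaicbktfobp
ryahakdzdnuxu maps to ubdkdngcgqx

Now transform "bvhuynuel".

eykxbqx

What's happening: shift every letter 3 places forward in the alphabet (wrapping around), then delete the last 2 characters.
On "bvhuynuel": the first step gives "eykxbqxho", and the second then gives "eykxbqx".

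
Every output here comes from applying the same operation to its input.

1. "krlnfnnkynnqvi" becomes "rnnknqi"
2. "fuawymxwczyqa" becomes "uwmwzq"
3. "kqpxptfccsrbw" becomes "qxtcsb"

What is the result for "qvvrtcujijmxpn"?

In each case the input is transformed by: keep every other character starting from the second (positions 2nd, 4th, 6th, ...).
Applying that to "qvvrtcujijmxpn" gives "vrcjjxn".

vrcjjxn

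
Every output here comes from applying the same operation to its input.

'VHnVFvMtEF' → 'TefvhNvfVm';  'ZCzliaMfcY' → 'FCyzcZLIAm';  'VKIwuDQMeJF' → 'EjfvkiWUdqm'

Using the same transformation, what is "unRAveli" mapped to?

In each case the input is transformed by: move the last 3 characters to the front (rotate right by 3), then flip the case of every letter.
On "unRAveli" that produces "ELIUNraV".

ELIUNraV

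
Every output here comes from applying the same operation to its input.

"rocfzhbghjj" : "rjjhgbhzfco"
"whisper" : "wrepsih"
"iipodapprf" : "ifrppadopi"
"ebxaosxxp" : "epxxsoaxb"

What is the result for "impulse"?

What's happening: move the first character to the end, then reverse the string.
On "impulse": the first step gives "mpulsei", and the second then gives "ieslupm".

ieslupm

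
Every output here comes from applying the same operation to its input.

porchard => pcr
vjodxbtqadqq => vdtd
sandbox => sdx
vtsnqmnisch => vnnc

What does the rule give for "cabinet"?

The transformation: keep one character in every 3, starting at position 1 (positions 1st, 4th, 7th, ...).
Doing the same to "cabinet": "cit".

cit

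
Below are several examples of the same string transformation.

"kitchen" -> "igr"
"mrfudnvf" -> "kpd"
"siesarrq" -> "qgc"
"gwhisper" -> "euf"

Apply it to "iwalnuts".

guy

Rule — shift every letter 2 places backward in the alphabet (wrapping around), then keep only the first 3 characters.
"iwalnuts" → "guyjlsrq" → "guy".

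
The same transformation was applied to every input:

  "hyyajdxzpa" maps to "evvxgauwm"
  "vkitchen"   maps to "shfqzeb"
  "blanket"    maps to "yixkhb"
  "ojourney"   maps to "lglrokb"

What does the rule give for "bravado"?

What's happening: shift every letter 3 places backward in the alphabet (wrapping around), then delete the last character.
Starting from "bravado": after the first operation, "yoxsxal"; after the second, "yoxsxa".

yoxsxa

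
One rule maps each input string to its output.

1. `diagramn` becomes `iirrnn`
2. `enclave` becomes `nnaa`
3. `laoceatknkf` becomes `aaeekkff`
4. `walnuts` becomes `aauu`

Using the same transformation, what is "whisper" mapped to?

hhpp

In each case the input is transformed by: keep one character in every 3, starting at position 2 (positions 2nd, 5th, 8th, ...), then double every character.
On "whisper": the first step gives "hp", and the second then gives "hhpp".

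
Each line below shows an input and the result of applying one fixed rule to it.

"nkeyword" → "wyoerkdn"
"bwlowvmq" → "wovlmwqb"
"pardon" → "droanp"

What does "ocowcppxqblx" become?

ppxcqwbolcxo

The transformation: swap the front and back halves of the string, then take characters alternately from the front and the back (1st, last, 2nd, 2nd-last, ...).
On "ocowcppxqblx": the first step gives "pxqblxocowcp", and the second then gives "ppxcqwbolcxo".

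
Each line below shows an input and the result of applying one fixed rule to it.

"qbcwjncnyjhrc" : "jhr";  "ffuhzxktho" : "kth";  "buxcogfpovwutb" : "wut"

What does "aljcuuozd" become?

uoz

The rule is to move the last character to the front, then keep only the last 3 characters.
Starting from "aljcuuozd": after the first operation, "daljcuuoz"; after the second, "uoz".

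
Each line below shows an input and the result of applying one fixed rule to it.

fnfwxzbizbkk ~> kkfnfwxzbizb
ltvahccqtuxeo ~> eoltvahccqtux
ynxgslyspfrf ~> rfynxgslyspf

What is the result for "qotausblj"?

ljqotausb

In each case the input is transformed by: move the last 2 characters to the front (rotate right by 2).
"qotausblj" → "ljqotausb".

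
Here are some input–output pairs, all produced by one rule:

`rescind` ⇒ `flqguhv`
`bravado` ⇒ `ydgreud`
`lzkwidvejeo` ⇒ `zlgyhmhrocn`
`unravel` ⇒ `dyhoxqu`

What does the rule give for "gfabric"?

Rule — move the first 3 characters to the end (rotate left by 3), then shift every letter 3 places forward in the alphabet (wrapping around).
Applying both steps to "gfabric": "bricgfa", then "eulfjid".

eulfjid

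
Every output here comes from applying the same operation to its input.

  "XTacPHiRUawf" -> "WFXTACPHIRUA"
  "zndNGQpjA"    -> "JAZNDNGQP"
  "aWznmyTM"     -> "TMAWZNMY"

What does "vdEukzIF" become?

The pattern: move the last 2 characters to the front (rotate right by 2), then convert every letter to uppercase.
On "vdEukzIF" that produces "IFVDEUKZ".

IFVDEUKZ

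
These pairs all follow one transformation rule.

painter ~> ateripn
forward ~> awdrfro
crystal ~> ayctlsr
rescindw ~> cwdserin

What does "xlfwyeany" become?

What's happening: sort the characters into alphabetical order, then take characters alternately from the front and the back (1st, last, 2nd, 2nd-last, ...).
Working it through for "xlfwyeany": intermediate "aeflnwxyy", final "ayeyfxlwn".

ayeyfxlwn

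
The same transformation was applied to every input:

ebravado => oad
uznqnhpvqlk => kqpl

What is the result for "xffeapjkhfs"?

Rule — swap the first and last characters, then keep one character in every 3, starting at position 1 (positions 1st, 4th, 7th, ...).
On "xffeapjkhfs": the first step gives "sffeapjkhfx", and the second then gives "sejf".

sejf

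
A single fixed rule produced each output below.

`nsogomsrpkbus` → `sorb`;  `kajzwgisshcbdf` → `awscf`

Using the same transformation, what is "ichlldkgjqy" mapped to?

Looking at the pairs, the operation is to keep one character in every 3, starting at position 2 (positions 2nd, 5th, 8th, ...).
On "ichlldkgjqy" that produces "clgy".

clgy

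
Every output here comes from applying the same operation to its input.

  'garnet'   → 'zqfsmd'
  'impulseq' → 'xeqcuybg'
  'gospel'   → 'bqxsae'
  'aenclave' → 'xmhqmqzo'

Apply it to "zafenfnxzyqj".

zjlkcvlmrqzr

The transformation: shift every letter 12 places forward in the alphabet (wrapping around), then swap the front and back halves of the string.
Starting from "zafenfnxzyqj": after the first operation, "lmrqzrzjlkcv"; after the second, "zjlkcvlmrqzr".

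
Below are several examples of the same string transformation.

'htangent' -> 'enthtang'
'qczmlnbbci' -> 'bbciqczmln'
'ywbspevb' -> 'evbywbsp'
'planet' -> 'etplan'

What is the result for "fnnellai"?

The transformation: swap the front and back halves of the string, then move the first character to the end.
Working it through for "fnnellai": intermediate "llaifnne", final "laifnnel".

laifnnel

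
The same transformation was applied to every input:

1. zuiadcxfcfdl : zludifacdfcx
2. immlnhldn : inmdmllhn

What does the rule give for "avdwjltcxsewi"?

Rule — take characters alternately from the front and the back (1st, last, 2nd, 2nd-last, ...).
On "avdwjltcxsewi" that produces "aivwdewsjxlct".

aivwdewsjxlct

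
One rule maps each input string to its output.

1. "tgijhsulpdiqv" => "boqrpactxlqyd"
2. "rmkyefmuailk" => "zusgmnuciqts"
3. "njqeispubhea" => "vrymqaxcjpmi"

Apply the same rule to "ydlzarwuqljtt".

glthizecytrbb

The rule is to shift every letter 8 places forward in the alphabet (wrapping around).
So "ydlzarwuqljtt" becomes "glthizecytrbb".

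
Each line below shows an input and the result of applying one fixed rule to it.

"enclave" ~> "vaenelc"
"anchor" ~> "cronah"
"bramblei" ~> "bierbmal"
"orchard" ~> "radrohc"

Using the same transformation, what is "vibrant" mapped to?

nativrb

The pattern: swap each adjacent pair of characters (1↔2, 3↔4, ...), then move the last 3 characters to the front (rotate right by 3).
For "vibrant" the result is "nativrb".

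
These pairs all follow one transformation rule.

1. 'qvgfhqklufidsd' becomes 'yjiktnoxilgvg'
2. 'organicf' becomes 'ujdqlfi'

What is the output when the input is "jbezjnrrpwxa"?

The transformation: delete the first character, then shift every letter 3 places forward in the alphabet (wrapping around).
On "jbezjnrrpwxa": the first step gives "bezjnrrpwxa", and the second then gives "ehcmquuszad".

ehcmquuszad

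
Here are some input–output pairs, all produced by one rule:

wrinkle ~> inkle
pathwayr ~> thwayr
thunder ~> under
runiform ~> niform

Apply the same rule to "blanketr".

The rule is to delete the first 2 characters.
So "blanketr" becomes "anketr".

anketr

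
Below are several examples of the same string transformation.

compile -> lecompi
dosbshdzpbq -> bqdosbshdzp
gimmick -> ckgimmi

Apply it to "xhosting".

ngxhosti

In each case the input is transformed by: move the last 2 characters to the front (rotate right by 2).
For "xhosting" the result is "ngxhosti".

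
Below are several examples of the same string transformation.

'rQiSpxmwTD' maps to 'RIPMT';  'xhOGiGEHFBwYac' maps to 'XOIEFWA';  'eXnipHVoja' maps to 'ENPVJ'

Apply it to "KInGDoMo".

The pattern: keep every other character starting from the first (positions 1st, 3rd, 5th, ...), then convert every letter to uppercase.
Applying both steps to "KInGDoMo": "KnDM", then "KNDM".
(Check on "rQiSpxmwTD": → "ripmT" → "RIPMT" ✓)

KNDM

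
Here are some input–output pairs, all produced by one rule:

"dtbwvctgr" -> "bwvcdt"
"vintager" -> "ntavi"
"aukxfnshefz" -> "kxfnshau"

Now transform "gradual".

adgr

The pattern: delete the last 3 characters, then move the first 2 characters to the end (rotate left by 2).
Starting from "gradual": after the first operation, "grad"; after the second, "adgr".
(Check on "aukxfnshefz": → "aukxfnsh" → "kxfnshau" ✓)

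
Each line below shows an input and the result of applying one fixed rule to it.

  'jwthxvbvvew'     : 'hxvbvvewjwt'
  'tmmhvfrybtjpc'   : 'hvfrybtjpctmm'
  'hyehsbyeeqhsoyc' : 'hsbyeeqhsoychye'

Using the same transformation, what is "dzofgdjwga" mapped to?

The rule is to move the first 3 characters to the end (rotate left by 3).
Applying that to "dzofgdjwga" gives "fgdjwgadzo".

fgdjwgadzo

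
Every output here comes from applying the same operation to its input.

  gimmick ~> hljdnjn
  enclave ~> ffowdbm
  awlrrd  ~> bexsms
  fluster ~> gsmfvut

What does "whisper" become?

xsifjqt

What's happening: take characters alternately from the front and the back (1st, last, 2nd, 2nd-last, ...), then shift every letter 1 place forward in the alphabet (wrapping around).
"whisper" → "wrheips" → "xsifjqt".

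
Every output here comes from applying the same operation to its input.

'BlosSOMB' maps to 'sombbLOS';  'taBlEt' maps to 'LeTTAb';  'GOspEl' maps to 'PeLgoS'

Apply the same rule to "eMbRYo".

ryOEmB

The transformation: flip the case of every letter, then swap the front and back halves of the string.
Applying that to "eMbRYo" gives "ryOEmB".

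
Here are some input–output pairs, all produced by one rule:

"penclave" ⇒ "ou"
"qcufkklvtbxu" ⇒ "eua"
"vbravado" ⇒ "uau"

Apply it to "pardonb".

oa

The pattern: shift every letter 1 place backward in the alphabet (wrapping around), then keep only the vowels.
Starting from "pardonb": after the first operation, "ozqcnma"; after the second, "oa".
(Check on "qcufkklvtbxu": → "pbtejjkusawt" → "eua" ✓)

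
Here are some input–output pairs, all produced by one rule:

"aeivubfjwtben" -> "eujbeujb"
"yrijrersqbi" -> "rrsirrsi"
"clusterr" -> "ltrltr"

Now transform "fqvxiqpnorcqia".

The rule is to keep one character in every 3, starting at position 2 (positions 2nd, 5th, 8th, ...), then write the whole string twice.
Applying both steps to "fqvxiqpnorcqia": "qinca", then "qincaqinca".

qincaqinca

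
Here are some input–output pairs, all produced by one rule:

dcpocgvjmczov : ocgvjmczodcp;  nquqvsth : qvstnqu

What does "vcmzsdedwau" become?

zsdedwavcm

The transformation: delete the last character, then move the first 3 characters to the end (rotate left by 3).
Starting from "vcmzsdedwau": after the first operation, "vcmzsdedwa"; after the second, "zsdedwavcm".
(Check on "dcpocgvjmczov": → "dcpocgvjmczo" → "ocgvjmczodcp" ✓)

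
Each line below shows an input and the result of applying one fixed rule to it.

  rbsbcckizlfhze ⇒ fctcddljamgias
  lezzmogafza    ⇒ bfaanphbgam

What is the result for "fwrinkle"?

Each output is the input with this applied: swap the first and last characters, then shift every letter 1 place forward in the alphabet (wrapping around).
"fwrinkle" → "ewrinklf" → "fxsjolmg".

fxsjolmg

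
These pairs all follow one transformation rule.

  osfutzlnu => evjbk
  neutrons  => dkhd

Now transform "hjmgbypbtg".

xcrfj

The rule is to keep every other character starting from the first (positions 1st, 3rd, 5th, ...), then shift every letter 10 places backward in the alphabet (wrapping around).
Doing the same to "hjmgbypbtg": "xcrfj".
(Check on "neutrons": → "nurn" → "dkhd" ✓)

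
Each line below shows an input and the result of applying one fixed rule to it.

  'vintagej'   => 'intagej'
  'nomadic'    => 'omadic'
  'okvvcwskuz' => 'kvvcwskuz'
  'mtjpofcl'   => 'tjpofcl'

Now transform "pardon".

The transformation: delete the first character.
So "pardon" becomes "ardon".

ardon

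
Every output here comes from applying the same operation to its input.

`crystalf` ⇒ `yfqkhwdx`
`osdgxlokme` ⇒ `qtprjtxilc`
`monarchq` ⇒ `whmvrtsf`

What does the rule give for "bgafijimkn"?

onrpsglfkn

Looking at the pairs, the operation is to swap the front and back halves of the string, then shift every letter 5 places forward in the alphabet (wrapping around).
"bgafijimkn" → "jimknbgafi" → "onrpsglfkn".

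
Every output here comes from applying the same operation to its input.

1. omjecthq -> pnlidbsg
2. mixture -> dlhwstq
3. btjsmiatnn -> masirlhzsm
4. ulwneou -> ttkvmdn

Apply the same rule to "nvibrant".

The rule is to move the last character to the front, then shift every letter 1 place backward in the alphabet (wrapping around).
Doing the same to "nvibrant": "smuhaqzm".

smuhaqzm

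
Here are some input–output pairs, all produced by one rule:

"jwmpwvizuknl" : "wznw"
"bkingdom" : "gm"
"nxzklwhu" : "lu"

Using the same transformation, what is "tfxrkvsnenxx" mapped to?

knxf

Each output is the input with this applied: move the first 2 characters to the end (rotate left by 2), then keep one character in every 3, starting at position 3 (positions 3rd, 6th, 9th, ...).
For "tfxrkvsnenxx", step one produces "xrkvsnenxxtf"; step two turns that into "knxf".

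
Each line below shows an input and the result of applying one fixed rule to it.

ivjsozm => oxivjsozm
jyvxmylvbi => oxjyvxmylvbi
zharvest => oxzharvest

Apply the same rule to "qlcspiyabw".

Looking at the pairs, the operation is to prepend "ox".
So "qlcspiyabw" becomes "oxqlcspiyabw".

oxqlcspiyabw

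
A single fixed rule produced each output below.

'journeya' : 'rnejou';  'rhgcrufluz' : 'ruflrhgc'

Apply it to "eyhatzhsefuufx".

In each case the input is transformed by: delete the last 2 characters, then swap the front and back halves of the string.
Starting from "eyhatzhsefuufx": after the first operation, "eyhatzhsefuu"; after the second, "hsefuueyhatz".

hsefuueyhatz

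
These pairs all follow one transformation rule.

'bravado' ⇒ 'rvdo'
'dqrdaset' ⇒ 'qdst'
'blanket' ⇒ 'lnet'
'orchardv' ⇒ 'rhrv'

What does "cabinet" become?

aiet

What's happening: swap each adjacent pair of characters (1↔2, 3↔4, ...), then keep every other character starting from the first (positions 1st, 3rd, 5th, ...).
Starting from "cabinet": after the first operation, "acibent"; after the second, "aiet".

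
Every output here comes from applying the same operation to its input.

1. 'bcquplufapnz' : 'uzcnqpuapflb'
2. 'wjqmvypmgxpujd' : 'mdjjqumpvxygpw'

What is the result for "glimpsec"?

In each case the input is transformed by: take characters alternately from the front and the back (1st, last, 2nd, 2nd-last, ...), then swap the first and last characters.
Starting from "glimpsec": after the first operation, "gcleismp"; after the second, "pcleismg".

pcleismg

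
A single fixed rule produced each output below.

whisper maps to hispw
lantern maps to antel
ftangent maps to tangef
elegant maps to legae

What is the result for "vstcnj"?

Each output is the input with this applied: delete the last 2 characters, then move the first character to the end.
"vstcnj" → "vstc" → "stcv".

stcv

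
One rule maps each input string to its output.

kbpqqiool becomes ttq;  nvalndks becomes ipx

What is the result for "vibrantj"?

syo

Each output is the input with this applied: shift every letter 5 places forward in the alphabet (wrapping around), then keep only the last 3 characters.
Applying both steps to "vibrantj": "angwfsyo", then "syo".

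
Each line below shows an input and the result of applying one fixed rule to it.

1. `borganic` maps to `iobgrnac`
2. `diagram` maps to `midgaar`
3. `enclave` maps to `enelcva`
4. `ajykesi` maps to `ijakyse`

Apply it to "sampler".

raspmel

The transformation: swap each adjacent pair of characters (1↔2, 3↔4, ...), then move the last character to the front.
On "sampler": the first step gives "aspmelr", and the second then gives "raspmel".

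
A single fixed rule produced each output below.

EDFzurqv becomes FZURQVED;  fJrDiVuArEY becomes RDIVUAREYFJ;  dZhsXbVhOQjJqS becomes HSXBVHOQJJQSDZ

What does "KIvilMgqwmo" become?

VILMGQWMOKI

Each output is the input with this applied: move the first 2 characters to the end (rotate left by 2), then convert every letter to uppercase.
So "KIvilMgqwmo" becomes "VILMGQWMOKI".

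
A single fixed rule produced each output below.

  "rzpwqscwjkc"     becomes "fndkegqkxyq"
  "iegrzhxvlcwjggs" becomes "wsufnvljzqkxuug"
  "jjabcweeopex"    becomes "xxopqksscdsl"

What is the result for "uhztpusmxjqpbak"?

The transformation: shift every letter 12 places backward in the alphabet (wrapping around).
Doing the same to "uhztpusmxjqpbak": "ivnhdigalxedpoy".

ivnhdigalxedpoy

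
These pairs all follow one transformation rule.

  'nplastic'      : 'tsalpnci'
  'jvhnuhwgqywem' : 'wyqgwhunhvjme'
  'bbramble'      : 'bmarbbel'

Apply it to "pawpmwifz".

Looking at the pairs, the operation is to reverse the string, then move the first 2 characters to the end (rotate left by 2).
Starting from "pawpmwifz": after the first operation, "zfiwmpwap"; after the second, "iwmpwapzf".

iwmpwapzf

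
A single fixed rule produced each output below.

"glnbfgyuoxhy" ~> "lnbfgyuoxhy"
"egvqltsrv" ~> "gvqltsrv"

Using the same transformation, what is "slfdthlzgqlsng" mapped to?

What's happening: delete the first character.
So "slfdthlzgqlsng" becomes "lfdthlzgqlsng".

lfdthlzgqlsng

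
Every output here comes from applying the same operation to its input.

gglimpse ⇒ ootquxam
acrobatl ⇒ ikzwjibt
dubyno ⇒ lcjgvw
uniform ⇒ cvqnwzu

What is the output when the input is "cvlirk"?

kdtqzs

What's happening: shift every letter 8 places forward in the alphabet (wrapping around).
For "cvlirk" the result is "kdtqzs".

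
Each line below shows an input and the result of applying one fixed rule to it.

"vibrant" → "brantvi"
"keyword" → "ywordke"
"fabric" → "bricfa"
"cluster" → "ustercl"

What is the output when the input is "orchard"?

chardor

The transformation: move the first 2 characters to the end (rotate left by 2).
So "orchard" becomes "chardor".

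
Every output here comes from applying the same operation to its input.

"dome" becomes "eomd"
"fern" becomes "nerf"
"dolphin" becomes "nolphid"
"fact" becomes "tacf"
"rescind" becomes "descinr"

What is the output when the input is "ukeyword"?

In each case the input is transformed by: swap the first and last characters.
For "ukeyword" the result is "dkeyworu".

dkeyworu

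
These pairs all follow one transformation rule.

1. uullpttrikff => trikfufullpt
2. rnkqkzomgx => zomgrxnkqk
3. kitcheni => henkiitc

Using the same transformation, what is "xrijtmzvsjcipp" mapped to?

vsjcipxprijtmz

The pattern: swap the first and last characters, then swap the front and back halves of the string.
On "xrijtmzvsjcipp": the first step gives "prijtmzvsjcipx", and the second then gives "vsjcipxprijtmz".
(Check on "uullpttrikff": → "fullpttrikfu" → "trikfufullpt" ✓)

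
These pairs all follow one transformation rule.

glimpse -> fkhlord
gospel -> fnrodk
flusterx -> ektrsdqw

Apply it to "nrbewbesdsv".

mqadvadrcru

In each case the input is transformed by: shift every letter 1 place backward in the alphabet (wrapping around).
Applying that to "nrbewbesdsv" gives "mqadvadrcru".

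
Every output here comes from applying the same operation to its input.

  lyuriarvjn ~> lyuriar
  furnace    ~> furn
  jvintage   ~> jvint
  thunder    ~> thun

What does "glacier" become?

Rule — delete the last 3 characters.
Applying that to "glacier" gives "glac".

glac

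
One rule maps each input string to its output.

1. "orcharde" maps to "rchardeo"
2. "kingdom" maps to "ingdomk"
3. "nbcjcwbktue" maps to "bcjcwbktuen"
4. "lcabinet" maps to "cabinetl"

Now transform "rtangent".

tangentr

What's happening: move the first character to the end.
So "rtangent" becomes "tangentr".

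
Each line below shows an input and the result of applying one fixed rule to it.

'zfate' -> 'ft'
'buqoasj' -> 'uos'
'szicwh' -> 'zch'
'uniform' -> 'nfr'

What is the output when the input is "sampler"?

ape

The transformation: keep every other character starting from the second (positions 2nd, 4th, 6th, ...).
On "sampler" that produces "ape".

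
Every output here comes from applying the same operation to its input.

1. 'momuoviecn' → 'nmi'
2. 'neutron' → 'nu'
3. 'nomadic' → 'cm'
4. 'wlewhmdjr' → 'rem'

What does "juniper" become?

The rule is to take characters alternately from the front and the back (1st, last, 2nd, 2nd-last, ...), then keep one character in every 3, starting at position 2 (positions 2nd, 5th, 8th, ...).
For "juniper" the result is "rn".
(Check on "nomadic": → "ncoimda" → "cm" ✓)

rn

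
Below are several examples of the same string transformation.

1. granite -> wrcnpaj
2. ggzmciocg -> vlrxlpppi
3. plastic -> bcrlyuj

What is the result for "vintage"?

Each output is the input with this applied: shift every letter 9 places forward in the alphabet (wrapping around), then move the first 3 characters to the end (rotate left by 3).
"vintage" → "erwcjpn" → "cjpnerw".

cjpnerw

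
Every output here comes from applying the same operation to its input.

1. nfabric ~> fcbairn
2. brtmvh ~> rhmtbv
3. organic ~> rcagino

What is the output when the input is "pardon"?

andrpo

What's happening: swap the first and last characters, then swap each adjacent pair of characters (1↔2, 3↔4, ...).
Working it through for "pardon": intermediate "nardop", final "andrpo".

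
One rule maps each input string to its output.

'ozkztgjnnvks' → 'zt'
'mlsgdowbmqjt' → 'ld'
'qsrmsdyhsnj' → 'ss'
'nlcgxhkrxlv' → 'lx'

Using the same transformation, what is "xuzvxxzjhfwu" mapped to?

The pattern: keep one character in every 3, starting at position 2 (positions 2nd, 5th, 8th, ...), then keep only the first 2 characters.
For "xuzvxxzjhfwu", step one produces "uxjw"; step two turns that into "ux".

ux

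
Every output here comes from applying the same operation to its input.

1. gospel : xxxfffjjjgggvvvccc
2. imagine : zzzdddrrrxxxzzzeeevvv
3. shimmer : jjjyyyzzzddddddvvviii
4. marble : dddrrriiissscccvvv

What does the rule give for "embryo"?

vvvdddsssiiipppfff

The rule is to repeat every character 3 times, then shift every letter 9 places backward in the alphabet (wrapping around).
On "embryo": the first step gives "eeemmmbbbrrryyyooo", and the second then gives "vvvdddsssiiipppfff".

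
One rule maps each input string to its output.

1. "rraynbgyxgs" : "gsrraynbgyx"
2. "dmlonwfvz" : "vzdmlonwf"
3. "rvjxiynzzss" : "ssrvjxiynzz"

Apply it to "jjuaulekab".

Rule — move the last 2 characters to the front (rotate right by 2).
"jjuaulekab" → "abjjuaulek".

abjjuaulek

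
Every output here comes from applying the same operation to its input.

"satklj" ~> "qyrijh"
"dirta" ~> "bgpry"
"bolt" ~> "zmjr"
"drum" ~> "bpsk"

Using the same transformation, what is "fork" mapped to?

dmpi

In each case the input is transformed by: shift every letter 2 places backward in the alphabet (wrapping around).
Doing the same to "fork": "dmpi".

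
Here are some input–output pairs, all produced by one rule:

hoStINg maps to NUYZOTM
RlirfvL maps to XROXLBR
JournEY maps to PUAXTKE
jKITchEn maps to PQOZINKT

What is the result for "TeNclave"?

The transformation: shift every letter 6 places forward in the alphabet (wrapping around), then convert every letter to uppercase.
Working it through for "TeNclave": intermediate "ZkTirgbk", final "ZKTIRGBK".

ZKTIRGBK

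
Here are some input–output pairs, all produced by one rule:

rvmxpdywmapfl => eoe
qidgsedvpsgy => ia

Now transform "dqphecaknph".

In each case the input is transformed by: shift every letter 8 places backward in the alphabet (wrapping around), then keep only the vowels.
Starting from "dqphecaknph": after the first operation, "vihzwuscfhz"; after the second, "iu".

iu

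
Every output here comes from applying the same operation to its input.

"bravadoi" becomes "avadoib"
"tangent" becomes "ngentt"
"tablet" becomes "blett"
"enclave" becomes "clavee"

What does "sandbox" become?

In each case the input is transformed by: move the first character to the end, then delete the first character.
On "sandbox": the first step gives "andboxs", and the second then gives "ndboxs".

ndboxs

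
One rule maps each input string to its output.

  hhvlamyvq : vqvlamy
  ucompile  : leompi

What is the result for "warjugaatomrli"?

Rule — delete the first 2 characters, then move the last 2 characters to the front (rotate right by 2).
Applying both steps to "warjugaatomrli": "rjugaatomrli", then "lirjugaatomr".

lirjugaatomr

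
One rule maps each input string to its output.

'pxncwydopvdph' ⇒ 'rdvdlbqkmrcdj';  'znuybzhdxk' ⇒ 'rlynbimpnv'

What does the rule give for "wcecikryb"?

fmpkqsqwy

What's happening: move the last 3 characters to the front (rotate right by 3), then shift every letter 12 places backward in the alphabet (wrapping around).
Working it through for "wcecikryb": intermediate "rybwcecik", final "fmpkqsqwy".
(Check on "pxncwydopvdph": → "dphpxncwydopv" → "rdvdlbqkmrcdj" ✓)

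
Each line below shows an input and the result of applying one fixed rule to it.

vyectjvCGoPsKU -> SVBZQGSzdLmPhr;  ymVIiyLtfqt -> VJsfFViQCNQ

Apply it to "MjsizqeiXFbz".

Each output is the input with this applied: shift every letter 3 places backward in the alphabet (wrapping around), then flip the case of every letter.
"MjsizqeiXFbz" → "jGPFWNBFucYW".

jGPFWNBFucYW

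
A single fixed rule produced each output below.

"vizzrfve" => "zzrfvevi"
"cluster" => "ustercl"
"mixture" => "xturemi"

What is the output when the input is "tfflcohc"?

In each case the input is transformed by: move the first 2 characters to the end (rotate left by 2).
Doing the same to "tfflcohc": "flcohctf".

flcohctf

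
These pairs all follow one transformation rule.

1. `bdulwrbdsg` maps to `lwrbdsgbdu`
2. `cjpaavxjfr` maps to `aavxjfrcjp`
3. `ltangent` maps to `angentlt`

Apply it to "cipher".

ipherc

The rule is to move the last 2 characters to the front (rotate right by 2), then swap the front and back halves of the string.
On "cipher": the first step gives "erciph", and the second then gives "ipherc".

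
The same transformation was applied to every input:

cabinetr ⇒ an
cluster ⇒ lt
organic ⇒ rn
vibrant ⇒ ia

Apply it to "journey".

Each output is the input with this applied: move the last character to the front, then keep one character in every 3, starting at position 3 (positions 3rd, 6th, 9th, ...).
So "journey" becomes "on".
(Check on "cluster": → "rcluste" → "lt" ✓)

on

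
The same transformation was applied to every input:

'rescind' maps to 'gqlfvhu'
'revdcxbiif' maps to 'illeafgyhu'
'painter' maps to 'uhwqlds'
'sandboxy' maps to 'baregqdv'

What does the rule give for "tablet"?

whoedw

The transformation: reverse the string, then shift every letter 3 places forward in the alphabet (wrapping around).
Applying both steps to "tablet": "telbat", then "whoedw".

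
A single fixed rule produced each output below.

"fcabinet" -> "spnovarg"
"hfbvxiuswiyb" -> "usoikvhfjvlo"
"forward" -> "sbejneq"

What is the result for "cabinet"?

pnovarg

The rule is to shift every letter 13 places forward in the alphabet (wrapping around) — i.e. ROT13.
For "cabinet" the result is "pnovarg".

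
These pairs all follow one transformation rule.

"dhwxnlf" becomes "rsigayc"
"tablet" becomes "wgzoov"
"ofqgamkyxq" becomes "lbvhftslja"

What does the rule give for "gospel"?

Each output is the input with this applied: move the first 2 characters to the end (rotate left by 2), then shift every letter 5 places backward in the alphabet (wrapping around).
Applying both steps to "gospel": "spelgo", then "nkzgbj".

nkzgbj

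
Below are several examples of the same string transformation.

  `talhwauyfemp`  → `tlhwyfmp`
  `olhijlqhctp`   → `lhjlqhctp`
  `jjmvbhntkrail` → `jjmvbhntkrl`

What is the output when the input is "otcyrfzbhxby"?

The pattern: remove every vowel.
Applying that to "otcyrfzbhxby" gives "tcyrfzbhxby".

tcyrfzbhxby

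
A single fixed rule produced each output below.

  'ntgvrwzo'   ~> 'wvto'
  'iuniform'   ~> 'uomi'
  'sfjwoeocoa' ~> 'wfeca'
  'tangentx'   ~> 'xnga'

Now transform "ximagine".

In each case the input is transformed by: keep every other character starting from the second (positions 2nd, 4th, 6th, ...), then sort the characters into reverse alphabetical order.
"ximagine" → "iaie" → "iiea".

iiea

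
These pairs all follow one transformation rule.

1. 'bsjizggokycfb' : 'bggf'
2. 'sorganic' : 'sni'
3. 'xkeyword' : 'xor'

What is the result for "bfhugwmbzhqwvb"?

bwmwv

The pattern: swap each adjacent pair of characters (1↔2, 3↔4, ...), then keep one character in every 3, starting at position 2 (positions 2nd, 5th, 8th, ...).
Doing the same to "bfhugwmbzhqwvb": "bwmwv".
(Check on "bsjizggokycfb": → "sbijgzogykfcb" → "bggf" ✓)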